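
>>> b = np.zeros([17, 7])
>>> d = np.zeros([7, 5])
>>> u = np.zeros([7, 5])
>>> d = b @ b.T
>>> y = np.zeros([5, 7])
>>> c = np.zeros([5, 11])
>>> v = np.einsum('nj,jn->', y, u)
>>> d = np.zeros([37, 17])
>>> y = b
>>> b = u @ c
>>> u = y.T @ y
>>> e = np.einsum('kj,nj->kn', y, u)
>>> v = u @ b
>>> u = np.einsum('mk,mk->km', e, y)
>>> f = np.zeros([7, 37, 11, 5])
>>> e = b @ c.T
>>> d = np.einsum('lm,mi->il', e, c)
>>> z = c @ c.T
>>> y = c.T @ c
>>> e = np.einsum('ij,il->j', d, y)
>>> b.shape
(7, 11)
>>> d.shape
(11, 7)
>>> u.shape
(7, 17)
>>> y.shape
(11, 11)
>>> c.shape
(5, 11)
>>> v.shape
(7, 11)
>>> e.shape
(7,)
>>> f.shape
(7, 37, 11, 5)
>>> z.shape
(5, 5)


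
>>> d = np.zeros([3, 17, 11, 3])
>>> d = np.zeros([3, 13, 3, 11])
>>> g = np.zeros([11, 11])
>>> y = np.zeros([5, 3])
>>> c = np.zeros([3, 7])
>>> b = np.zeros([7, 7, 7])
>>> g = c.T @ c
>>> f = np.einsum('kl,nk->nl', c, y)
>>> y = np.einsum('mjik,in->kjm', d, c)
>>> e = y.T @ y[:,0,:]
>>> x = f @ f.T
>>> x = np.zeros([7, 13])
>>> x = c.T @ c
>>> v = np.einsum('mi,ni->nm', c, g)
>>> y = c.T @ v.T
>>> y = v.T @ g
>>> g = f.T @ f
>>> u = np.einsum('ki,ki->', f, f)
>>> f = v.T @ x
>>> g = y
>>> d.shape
(3, 13, 3, 11)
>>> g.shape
(3, 7)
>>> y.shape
(3, 7)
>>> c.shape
(3, 7)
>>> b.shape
(7, 7, 7)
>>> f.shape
(3, 7)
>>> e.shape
(3, 13, 3)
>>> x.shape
(7, 7)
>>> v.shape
(7, 3)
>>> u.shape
()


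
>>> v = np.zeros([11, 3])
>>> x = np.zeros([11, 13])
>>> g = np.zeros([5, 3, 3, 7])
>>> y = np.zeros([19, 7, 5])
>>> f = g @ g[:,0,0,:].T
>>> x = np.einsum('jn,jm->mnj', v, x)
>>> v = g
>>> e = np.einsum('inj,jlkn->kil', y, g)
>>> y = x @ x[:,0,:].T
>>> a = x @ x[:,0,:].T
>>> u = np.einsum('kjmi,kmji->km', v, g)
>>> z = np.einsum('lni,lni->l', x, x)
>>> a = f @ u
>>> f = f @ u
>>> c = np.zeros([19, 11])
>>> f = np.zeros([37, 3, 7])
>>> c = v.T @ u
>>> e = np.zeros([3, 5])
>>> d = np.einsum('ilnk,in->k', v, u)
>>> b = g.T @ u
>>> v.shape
(5, 3, 3, 7)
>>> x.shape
(13, 3, 11)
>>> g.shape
(5, 3, 3, 7)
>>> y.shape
(13, 3, 13)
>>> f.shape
(37, 3, 7)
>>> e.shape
(3, 5)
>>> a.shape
(5, 3, 3, 3)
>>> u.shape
(5, 3)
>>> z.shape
(13,)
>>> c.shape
(7, 3, 3, 3)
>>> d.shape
(7,)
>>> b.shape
(7, 3, 3, 3)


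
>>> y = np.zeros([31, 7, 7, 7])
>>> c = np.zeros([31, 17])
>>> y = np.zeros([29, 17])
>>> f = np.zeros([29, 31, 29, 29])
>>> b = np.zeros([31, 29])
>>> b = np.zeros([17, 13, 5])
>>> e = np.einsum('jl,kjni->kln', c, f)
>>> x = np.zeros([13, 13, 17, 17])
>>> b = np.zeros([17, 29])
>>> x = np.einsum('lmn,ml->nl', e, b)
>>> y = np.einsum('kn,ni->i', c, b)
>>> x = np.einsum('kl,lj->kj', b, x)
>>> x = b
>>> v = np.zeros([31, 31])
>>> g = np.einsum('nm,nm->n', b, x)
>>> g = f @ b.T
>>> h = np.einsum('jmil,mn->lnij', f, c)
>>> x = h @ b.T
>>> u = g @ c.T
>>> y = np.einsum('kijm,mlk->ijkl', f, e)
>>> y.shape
(31, 29, 29, 17)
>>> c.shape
(31, 17)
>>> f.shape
(29, 31, 29, 29)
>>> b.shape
(17, 29)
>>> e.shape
(29, 17, 29)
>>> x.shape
(29, 17, 29, 17)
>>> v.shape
(31, 31)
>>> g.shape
(29, 31, 29, 17)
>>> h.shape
(29, 17, 29, 29)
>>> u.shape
(29, 31, 29, 31)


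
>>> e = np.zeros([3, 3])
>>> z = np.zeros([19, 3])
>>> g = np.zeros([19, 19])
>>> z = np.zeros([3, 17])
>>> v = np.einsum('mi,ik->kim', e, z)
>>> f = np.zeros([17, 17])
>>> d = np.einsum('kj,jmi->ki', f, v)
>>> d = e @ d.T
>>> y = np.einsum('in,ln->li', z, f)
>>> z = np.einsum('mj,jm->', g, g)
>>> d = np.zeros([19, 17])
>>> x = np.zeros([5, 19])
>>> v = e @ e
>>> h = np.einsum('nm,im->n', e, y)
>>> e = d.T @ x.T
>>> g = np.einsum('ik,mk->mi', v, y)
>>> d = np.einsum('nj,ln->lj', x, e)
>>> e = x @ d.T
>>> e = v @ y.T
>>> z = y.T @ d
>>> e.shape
(3, 17)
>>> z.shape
(3, 19)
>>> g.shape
(17, 3)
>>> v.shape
(3, 3)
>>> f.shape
(17, 17)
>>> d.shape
(17, 19)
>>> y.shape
(17, 3)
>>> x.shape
(5, 19)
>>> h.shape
(3,)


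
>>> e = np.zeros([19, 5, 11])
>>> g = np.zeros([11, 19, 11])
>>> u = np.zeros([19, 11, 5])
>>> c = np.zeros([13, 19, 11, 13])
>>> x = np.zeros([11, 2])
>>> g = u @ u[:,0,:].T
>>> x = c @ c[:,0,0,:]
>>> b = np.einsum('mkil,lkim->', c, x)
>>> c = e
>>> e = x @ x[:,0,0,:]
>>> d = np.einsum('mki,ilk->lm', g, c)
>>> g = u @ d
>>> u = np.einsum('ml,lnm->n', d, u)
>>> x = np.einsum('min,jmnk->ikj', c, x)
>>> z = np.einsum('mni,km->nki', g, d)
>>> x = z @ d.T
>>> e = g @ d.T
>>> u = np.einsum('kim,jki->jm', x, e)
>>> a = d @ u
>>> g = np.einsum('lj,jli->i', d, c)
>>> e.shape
(19, 11, 5)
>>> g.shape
(11,)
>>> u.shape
(19, 5)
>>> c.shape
(19, 5, 11)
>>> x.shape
(11, 5, 5)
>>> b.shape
()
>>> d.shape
(5, 19)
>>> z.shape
(11, 5, 19)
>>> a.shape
(5, 5)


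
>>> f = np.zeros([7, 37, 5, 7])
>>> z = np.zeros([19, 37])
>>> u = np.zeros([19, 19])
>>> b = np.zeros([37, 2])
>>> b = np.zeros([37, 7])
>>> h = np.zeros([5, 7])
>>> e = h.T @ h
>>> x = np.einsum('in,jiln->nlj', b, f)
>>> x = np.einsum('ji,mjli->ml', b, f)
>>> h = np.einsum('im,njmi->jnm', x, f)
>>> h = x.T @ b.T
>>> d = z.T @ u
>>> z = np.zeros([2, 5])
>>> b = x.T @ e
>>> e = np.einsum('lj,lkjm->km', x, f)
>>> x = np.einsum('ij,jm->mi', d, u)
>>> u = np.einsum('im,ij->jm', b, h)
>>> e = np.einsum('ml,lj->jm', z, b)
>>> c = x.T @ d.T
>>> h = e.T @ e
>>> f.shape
(7, 37, 5, 7)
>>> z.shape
(2, 5)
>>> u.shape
(37, 7)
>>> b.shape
(5, 7)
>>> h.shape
(2, 2)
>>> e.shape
(7, 2)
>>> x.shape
(19, 37)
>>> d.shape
(37, 19)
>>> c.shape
(37, 37)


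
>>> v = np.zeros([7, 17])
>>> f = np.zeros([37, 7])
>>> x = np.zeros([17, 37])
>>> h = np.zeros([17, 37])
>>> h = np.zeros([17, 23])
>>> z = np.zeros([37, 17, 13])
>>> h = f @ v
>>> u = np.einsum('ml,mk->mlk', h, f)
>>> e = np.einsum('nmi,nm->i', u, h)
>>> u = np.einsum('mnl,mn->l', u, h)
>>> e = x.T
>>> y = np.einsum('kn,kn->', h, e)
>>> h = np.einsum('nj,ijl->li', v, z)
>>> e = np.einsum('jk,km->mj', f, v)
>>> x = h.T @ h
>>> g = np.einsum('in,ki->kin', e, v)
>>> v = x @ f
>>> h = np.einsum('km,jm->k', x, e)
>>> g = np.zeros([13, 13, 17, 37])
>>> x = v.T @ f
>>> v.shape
(37, 7)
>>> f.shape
(37, 7)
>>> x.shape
(7, 7)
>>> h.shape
(37,)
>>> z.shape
(37, 17, 13)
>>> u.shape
(7,)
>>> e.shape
(17, 37)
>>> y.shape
()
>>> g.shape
(13, 13, 17, 37)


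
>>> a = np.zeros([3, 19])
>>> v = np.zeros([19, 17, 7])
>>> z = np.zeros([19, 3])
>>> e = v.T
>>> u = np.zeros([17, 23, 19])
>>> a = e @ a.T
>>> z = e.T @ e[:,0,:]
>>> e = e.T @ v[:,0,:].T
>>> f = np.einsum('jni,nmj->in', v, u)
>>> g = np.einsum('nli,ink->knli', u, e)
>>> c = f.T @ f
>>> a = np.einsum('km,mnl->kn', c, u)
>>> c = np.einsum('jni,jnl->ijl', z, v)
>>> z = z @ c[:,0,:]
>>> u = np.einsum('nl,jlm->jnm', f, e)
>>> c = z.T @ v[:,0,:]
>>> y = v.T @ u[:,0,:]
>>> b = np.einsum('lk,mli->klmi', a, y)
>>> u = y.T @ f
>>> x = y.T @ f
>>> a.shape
(17, 23)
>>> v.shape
(19, 17, 7)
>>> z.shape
(19, 17, 7)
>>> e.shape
(19, 17, 19)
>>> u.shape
(19, 17, 17)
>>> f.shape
(7, 17)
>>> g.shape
(19, 17, 23, 19)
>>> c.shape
(7, 17, 7)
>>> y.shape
(7, 17, 19)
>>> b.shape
(23, 17, 7, 19)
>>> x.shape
(19, 17, 17)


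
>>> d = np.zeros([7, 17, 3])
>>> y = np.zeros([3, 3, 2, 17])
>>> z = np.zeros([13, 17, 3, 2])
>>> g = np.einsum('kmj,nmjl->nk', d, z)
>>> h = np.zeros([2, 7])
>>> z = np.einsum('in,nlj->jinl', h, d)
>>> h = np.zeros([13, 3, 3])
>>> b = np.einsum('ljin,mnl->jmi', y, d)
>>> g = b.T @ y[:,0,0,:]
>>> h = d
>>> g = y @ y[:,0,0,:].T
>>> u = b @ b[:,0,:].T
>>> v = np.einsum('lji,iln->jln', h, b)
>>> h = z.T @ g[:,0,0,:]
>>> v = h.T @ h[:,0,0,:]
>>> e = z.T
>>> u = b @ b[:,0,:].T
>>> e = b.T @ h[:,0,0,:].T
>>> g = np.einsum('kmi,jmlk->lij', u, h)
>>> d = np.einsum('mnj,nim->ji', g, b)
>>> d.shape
(17, 7)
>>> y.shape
(3, 3, 2, 17)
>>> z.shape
(3, 2, 7, 17)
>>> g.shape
(2, 3, 17)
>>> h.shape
(17, 7, 2, 3)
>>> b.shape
(3, 7, 2)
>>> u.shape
(3, 7, 3)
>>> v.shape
(3, 2, 7, 3)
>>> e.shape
(2, 7, 17)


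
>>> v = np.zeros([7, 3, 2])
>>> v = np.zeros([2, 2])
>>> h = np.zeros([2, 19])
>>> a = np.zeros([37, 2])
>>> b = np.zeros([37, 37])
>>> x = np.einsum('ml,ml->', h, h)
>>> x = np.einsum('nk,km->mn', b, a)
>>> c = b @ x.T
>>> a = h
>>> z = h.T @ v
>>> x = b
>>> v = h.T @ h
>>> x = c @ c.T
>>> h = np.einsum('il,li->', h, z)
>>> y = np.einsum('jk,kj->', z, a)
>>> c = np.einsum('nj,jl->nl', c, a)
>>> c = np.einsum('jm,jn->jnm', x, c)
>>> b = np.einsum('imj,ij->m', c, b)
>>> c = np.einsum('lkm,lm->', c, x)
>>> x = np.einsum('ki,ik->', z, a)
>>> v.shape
(19, 19)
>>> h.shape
()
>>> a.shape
(2, 19)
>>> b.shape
(19,)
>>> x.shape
()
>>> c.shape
()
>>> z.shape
(19, 2)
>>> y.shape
()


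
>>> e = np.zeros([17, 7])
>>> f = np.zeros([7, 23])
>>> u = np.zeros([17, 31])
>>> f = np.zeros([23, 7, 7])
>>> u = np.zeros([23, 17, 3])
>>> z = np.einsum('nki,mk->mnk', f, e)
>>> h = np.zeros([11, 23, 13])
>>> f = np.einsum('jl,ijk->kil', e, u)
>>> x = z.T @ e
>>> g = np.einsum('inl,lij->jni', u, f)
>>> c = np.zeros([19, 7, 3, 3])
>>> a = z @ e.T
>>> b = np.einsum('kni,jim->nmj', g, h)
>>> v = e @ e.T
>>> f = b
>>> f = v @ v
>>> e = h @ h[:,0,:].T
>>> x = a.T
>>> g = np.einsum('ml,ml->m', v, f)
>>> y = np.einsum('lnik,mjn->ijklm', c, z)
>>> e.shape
(11, 23, 11)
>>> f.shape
(17, 17)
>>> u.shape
(23, 17, 3)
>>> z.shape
(17, 23, 7)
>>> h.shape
(11, 23, 13)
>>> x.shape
(17, 23, 17)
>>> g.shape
(17,)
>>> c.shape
(19, 7, 3, 3)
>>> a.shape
(17, 23, 17)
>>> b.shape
(17, 13, 11)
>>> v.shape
(17, 17)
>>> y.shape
(3, 23, 3, 19, 17)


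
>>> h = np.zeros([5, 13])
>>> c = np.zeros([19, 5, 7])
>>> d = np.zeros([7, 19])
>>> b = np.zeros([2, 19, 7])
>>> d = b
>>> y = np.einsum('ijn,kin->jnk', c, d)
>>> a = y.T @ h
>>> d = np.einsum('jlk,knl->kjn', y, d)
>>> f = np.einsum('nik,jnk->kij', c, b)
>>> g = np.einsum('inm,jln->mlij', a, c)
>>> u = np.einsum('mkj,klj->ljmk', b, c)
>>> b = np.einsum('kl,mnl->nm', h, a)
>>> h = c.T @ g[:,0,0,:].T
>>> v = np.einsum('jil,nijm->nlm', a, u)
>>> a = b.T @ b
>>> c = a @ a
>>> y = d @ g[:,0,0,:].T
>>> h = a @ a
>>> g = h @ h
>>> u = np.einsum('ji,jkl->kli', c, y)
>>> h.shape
(2, 2)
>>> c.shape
(2, 2)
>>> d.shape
(2, 5, 19)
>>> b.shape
(7, 2)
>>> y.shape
(2, 5, 13)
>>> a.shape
(2, 2)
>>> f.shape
(7, 5, 2)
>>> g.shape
(2, 2)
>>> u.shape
(5, 13, 2)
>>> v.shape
(5, 13, 19)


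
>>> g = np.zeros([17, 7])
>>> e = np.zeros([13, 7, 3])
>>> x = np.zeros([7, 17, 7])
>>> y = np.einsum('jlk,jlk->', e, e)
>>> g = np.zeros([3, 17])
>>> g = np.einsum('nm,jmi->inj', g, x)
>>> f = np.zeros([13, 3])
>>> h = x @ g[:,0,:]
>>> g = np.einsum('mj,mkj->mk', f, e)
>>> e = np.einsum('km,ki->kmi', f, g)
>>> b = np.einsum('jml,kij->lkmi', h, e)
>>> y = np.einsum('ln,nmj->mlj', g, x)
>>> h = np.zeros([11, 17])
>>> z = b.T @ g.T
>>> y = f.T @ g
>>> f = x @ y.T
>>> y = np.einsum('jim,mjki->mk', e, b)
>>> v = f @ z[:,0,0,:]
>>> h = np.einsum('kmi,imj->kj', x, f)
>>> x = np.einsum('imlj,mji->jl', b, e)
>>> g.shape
(13, 7)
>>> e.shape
(13, 3, 7)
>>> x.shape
(3, 17)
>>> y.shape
(7, 17)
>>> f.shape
(7, 17, 3)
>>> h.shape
(7, 3)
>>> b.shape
(7, 13, 17, 3)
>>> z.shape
(3, 17, 13, 13)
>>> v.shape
(7, 17, 13)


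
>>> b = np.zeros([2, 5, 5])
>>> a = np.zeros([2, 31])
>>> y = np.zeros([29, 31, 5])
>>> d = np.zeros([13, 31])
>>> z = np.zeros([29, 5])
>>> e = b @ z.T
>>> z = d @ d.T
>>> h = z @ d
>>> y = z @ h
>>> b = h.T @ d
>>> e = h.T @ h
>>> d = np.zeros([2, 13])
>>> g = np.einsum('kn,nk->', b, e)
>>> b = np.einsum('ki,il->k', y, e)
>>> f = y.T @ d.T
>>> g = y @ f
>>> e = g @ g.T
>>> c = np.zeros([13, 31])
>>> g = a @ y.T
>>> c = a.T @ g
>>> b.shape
(13,)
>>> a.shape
(2, 31)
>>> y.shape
(13, 31)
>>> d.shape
(2, 13)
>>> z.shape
(13, 13)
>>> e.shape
(13, 13)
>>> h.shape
(13, 31)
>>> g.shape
(2, 13)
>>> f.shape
(31, 2)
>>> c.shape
(31, 13)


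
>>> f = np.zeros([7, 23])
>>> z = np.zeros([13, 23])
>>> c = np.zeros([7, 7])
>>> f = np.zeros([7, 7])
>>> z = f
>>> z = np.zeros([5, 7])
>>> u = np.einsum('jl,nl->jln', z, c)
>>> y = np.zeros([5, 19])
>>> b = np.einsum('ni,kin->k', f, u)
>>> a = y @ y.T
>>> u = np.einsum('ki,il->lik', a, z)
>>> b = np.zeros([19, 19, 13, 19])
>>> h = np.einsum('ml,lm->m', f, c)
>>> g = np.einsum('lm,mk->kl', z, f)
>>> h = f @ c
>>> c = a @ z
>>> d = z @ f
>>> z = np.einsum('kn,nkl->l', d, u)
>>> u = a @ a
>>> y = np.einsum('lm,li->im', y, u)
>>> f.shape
(7, 7)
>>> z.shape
(5,)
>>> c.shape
(5, 7)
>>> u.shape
(5, 5)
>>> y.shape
(5, 19)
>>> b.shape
(19, 19, 13, 19)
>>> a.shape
(5, 5)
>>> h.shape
(7, 7)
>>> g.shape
(7, 5)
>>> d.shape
(5, 7)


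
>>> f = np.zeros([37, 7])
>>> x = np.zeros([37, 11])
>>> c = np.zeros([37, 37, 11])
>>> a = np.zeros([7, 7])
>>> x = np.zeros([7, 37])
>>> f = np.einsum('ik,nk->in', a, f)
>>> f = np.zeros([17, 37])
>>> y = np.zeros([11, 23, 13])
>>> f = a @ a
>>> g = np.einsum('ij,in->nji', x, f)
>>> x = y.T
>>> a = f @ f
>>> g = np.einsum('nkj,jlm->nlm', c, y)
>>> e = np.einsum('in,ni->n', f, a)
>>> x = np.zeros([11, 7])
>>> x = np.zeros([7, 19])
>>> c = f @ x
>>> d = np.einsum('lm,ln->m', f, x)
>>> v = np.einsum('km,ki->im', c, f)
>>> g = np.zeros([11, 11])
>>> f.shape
(7, 7)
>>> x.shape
(7, 19)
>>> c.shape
(7, 19)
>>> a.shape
(7, 7)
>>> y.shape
(11, 23, 13)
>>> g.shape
(11, 11)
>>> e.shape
(7,)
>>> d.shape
(7,)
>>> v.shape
(7, 19)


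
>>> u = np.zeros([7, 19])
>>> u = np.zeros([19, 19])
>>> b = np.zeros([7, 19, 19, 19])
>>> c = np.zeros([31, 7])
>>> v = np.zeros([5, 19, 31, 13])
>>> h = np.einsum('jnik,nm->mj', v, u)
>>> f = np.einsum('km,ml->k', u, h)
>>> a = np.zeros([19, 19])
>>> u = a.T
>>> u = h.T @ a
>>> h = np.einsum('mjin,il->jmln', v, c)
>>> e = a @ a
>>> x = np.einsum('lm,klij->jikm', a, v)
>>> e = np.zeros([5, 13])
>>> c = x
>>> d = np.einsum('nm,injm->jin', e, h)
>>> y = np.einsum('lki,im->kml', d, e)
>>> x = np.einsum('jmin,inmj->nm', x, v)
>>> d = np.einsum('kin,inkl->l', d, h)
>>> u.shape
(5, 19)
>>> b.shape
(7, 19, 19, 19)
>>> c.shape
(13, 31, 5, 19)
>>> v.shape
(5, 19, 31, 13)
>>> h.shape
(19, 5, 7, 13)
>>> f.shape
(19,)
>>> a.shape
(19, 19)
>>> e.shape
(5, 13)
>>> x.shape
(19, 31)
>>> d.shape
(13,)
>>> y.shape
(19, 13, 7)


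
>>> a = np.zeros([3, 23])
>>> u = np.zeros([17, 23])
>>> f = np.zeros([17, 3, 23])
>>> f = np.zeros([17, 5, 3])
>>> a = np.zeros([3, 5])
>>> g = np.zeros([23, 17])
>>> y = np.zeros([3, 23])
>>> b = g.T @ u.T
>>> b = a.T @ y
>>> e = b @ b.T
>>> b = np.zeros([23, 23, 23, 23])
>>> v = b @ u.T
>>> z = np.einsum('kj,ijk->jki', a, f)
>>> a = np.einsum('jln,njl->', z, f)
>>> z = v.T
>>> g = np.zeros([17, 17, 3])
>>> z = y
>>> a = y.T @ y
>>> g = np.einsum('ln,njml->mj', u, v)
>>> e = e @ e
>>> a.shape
(23, 23)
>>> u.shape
(17, 23)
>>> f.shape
(17, 5, 3)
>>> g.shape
(23, 23)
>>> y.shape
(3, 23)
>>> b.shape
(23, 23, 23, 23)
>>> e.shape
(5, 5)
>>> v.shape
(23, 23, 23, 17)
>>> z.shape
(3, 23)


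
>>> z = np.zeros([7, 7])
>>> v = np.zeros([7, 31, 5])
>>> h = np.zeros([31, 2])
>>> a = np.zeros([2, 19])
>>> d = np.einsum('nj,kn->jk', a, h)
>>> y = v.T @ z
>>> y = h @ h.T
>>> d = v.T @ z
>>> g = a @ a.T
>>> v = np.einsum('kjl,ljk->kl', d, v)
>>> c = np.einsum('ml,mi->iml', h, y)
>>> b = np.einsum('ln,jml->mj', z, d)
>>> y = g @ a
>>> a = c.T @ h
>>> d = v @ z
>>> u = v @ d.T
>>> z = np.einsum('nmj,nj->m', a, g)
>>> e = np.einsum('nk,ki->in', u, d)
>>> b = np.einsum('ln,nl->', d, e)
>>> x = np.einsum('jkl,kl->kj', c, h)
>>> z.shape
(31,)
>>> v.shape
(5, 7)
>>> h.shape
(31, 2)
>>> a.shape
(2, 31, 2)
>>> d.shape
(5, 7)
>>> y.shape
(2, 19)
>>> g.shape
(2, 2)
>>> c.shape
(31, 31, 2)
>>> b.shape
()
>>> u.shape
(5, 5)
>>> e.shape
(7, 5)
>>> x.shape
(31, 31)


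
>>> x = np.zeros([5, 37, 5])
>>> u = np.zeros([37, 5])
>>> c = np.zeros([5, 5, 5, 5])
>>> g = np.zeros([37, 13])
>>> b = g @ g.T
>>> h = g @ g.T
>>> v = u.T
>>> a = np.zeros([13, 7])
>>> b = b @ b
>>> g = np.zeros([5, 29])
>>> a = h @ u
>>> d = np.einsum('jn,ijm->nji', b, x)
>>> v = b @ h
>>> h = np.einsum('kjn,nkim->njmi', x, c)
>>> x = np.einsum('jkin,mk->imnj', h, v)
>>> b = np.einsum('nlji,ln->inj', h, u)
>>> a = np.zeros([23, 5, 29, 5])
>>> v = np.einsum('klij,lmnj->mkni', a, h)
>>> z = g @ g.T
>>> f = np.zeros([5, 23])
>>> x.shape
(5, 37, 5, 5)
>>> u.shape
(37, 5)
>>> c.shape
(5, 5, 5, 5)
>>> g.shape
(5, 29)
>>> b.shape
(5, 5, 5)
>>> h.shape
(5, 37, 5, 5)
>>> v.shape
(37, 23, 5, 29)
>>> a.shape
(23, 5, 29, 5)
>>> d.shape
(37, 37, 5)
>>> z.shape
(5, 5)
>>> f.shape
(5, 23)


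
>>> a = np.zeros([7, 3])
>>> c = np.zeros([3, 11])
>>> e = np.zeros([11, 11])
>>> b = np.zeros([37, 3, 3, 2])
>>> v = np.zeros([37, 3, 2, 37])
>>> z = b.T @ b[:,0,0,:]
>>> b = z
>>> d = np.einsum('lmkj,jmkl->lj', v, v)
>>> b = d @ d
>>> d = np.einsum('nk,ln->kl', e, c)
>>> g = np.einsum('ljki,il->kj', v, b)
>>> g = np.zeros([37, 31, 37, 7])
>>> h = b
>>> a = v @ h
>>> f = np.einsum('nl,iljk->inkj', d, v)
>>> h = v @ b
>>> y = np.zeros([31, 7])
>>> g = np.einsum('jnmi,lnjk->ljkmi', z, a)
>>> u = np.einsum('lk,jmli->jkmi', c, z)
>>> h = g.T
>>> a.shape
(37, 3, 2, 37)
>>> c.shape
(3, 11)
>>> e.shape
(11, 11)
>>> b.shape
(37, 37)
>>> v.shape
(37, 3, 2, 37)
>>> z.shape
(2, 3, 3, 2)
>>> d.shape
(11, 3)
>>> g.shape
(37, 2, 37, 3, 2)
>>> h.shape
(2, 3, 37, 2, 37)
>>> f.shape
(37, 11, 37, 2)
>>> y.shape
(31, 7)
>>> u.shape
(2, 11, 3, 2)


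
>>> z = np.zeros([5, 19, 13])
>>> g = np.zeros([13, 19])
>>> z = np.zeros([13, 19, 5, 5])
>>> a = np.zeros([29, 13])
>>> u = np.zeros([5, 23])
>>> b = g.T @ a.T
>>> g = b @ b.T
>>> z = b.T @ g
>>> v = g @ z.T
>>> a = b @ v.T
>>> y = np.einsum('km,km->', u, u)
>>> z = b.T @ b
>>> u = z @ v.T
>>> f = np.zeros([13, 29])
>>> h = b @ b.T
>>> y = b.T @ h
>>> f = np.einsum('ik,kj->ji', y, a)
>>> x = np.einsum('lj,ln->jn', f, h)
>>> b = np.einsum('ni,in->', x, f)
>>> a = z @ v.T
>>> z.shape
(29, 29)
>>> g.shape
(19, 19)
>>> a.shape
(29, 19)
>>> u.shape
(29, 19)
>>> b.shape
()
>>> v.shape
(19, 29)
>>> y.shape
(29, 19)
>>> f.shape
(19, 29)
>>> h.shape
(19, 19)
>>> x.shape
(29, 19)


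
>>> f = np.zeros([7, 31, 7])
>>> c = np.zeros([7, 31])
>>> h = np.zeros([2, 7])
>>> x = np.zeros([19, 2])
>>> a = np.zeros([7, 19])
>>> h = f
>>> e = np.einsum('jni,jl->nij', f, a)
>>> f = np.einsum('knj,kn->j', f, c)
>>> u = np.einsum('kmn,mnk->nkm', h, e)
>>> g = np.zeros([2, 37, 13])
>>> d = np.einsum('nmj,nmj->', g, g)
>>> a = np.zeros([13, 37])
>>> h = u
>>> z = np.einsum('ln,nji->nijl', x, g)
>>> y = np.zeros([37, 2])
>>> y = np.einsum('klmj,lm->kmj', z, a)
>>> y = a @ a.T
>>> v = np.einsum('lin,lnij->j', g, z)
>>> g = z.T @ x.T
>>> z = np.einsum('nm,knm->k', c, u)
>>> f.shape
(7,)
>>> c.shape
(7, 31)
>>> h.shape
(7, 7, 31)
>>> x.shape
(19, 2)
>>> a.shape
(13, 37)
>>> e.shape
(31, 7, 7)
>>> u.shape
(7, 7, 31)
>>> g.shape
(19, 37, 13, 19)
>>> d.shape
()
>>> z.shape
(7,)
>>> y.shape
(13, 13)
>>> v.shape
(19,)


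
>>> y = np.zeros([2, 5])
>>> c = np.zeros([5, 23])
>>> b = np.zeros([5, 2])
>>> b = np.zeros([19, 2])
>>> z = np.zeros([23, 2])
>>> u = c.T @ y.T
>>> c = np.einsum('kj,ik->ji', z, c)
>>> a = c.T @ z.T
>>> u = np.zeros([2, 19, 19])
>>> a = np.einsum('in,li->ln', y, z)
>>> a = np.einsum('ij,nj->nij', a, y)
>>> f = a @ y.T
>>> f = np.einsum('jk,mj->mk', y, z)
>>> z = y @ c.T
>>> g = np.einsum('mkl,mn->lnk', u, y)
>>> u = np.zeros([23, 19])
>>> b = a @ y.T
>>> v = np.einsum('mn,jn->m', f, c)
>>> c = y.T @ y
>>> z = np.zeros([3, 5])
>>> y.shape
(2, 5)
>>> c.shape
(5, 5)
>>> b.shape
(2, 23, 2)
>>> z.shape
(3, 5)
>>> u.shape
(23, 19)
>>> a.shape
(2, 23, 5)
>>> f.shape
(23, 5)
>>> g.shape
(19, 5, 19)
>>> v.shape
(23,)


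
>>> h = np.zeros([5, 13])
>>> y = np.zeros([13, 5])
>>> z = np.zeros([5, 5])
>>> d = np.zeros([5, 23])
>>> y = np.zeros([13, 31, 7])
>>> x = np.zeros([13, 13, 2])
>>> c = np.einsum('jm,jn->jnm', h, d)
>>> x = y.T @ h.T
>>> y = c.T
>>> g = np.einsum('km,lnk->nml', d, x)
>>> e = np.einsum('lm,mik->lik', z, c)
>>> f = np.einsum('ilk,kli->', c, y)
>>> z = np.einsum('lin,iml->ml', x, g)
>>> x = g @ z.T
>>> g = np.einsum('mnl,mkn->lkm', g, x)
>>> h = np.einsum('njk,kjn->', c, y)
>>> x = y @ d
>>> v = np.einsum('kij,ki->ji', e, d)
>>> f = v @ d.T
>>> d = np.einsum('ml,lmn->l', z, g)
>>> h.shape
()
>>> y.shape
(13, 23, 5)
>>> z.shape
(23, 7)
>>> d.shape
(7,)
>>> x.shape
(13, 23, 23)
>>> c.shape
(5, 23, 13)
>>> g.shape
(7, 23, 31)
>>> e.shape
(5, 23, 13)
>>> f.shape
(13, 5)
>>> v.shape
(13, 23)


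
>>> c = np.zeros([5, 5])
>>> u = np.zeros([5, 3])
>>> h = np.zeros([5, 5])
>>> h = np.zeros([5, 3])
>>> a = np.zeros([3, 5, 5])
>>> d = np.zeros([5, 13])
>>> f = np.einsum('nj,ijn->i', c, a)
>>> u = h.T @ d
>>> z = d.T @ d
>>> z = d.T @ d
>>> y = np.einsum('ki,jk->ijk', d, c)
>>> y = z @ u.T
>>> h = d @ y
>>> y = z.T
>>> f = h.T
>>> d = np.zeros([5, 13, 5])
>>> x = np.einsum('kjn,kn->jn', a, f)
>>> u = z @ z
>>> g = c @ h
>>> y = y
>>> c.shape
(5, 5)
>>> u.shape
(13, 13)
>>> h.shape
(5, 3)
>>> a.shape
(3, 5, 5)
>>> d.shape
(5, 13, 5)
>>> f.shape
(3, 5)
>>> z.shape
(13, 13)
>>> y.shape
(13, 13)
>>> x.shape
(5, 5)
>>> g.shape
(5, 3)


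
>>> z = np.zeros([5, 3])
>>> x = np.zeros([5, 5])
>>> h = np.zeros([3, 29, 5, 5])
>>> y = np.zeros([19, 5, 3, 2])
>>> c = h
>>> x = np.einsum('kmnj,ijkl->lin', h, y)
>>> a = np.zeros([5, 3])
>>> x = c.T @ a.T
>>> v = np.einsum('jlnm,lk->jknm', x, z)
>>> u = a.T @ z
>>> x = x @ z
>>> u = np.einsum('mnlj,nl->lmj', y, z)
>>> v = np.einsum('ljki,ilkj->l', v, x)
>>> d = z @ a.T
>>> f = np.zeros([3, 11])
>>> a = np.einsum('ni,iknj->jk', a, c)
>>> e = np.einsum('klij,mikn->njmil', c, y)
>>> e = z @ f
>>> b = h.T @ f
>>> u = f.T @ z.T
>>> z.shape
(5, 3)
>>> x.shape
(5, 5, 29, 3)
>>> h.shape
(3, 29, 5, 5)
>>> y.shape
(19, 5, 3, 2)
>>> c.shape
(3, 29, 5, 5)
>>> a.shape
(5, 29)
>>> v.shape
(5,)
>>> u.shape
(11, 5)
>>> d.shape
(5, 5)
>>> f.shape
(3, 11)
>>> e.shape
(5, 11)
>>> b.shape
(5, 5, 29, 11)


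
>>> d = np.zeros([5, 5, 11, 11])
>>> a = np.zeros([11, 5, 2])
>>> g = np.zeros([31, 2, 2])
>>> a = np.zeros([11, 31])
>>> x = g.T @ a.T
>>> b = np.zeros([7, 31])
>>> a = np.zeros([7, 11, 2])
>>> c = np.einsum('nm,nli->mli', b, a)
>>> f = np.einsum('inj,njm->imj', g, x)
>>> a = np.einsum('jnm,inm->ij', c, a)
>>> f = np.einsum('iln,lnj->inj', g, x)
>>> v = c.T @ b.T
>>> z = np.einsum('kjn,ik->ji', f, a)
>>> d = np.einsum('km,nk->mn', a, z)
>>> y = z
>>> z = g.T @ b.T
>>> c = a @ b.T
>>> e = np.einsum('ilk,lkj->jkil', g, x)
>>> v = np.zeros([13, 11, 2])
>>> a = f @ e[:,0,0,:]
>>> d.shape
(31, 2)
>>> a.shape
(31, 2, 2)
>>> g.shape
(31, 2, 2)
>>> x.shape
(2, 2, 11)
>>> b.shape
(7, 31)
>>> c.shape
(7, 7)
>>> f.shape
(31, 2, 11)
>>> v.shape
(13, 11, 2)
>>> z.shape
(2, 2, 7)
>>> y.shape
(2, 7)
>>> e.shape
(11, 2, 31, 2)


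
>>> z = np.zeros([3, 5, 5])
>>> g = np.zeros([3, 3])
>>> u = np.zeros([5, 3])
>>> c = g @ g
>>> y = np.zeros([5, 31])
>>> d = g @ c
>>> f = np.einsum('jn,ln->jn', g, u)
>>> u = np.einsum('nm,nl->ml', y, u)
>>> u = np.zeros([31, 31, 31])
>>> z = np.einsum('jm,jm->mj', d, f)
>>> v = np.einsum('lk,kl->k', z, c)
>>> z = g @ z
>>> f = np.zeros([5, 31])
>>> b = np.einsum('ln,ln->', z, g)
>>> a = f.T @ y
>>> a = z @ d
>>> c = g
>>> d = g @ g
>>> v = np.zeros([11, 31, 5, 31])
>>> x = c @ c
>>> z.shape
(3, 3)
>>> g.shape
(3, 3)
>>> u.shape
(31, 31, 31)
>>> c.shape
(3, 3)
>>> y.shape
(5, 31)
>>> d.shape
(3, 3)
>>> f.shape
(5, 31)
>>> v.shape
(11, 31, 5, 31)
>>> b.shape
()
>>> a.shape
(3, 3)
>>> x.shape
(3, 3)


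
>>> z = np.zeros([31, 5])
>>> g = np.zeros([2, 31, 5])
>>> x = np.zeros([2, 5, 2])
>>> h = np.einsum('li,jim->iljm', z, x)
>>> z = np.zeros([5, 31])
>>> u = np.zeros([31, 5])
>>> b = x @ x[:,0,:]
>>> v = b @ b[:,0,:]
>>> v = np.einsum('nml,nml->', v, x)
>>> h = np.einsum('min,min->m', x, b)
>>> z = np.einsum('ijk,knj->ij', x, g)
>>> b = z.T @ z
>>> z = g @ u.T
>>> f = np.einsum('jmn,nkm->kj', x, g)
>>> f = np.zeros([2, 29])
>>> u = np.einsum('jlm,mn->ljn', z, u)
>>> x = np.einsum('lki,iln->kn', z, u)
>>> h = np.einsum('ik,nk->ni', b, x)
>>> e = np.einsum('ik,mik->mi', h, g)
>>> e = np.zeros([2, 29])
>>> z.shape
(2, 31, 31)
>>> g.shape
(2, 31, 5)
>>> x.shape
(31, 5)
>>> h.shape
(31, 5)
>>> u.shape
(31, 2, 5)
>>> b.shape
(5, 5)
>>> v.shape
()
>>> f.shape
(2, 29)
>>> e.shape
(2, 29)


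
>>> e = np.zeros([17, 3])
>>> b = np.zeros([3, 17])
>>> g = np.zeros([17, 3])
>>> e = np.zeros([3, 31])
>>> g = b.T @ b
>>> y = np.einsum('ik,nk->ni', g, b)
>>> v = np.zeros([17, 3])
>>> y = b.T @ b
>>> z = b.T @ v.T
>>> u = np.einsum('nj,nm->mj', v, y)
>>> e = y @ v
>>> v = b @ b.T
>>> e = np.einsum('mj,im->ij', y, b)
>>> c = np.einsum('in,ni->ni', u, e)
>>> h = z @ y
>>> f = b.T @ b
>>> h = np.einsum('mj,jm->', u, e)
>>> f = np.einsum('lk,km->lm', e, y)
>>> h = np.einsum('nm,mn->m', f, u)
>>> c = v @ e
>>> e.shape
(3, 17)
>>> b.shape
(3, 17)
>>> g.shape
(17, 17)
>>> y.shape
(17, 17)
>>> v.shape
(3, 3)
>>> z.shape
(17, 17)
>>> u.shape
(17, 3)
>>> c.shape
(3, 17)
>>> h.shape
(17,)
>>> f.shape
(3, 17)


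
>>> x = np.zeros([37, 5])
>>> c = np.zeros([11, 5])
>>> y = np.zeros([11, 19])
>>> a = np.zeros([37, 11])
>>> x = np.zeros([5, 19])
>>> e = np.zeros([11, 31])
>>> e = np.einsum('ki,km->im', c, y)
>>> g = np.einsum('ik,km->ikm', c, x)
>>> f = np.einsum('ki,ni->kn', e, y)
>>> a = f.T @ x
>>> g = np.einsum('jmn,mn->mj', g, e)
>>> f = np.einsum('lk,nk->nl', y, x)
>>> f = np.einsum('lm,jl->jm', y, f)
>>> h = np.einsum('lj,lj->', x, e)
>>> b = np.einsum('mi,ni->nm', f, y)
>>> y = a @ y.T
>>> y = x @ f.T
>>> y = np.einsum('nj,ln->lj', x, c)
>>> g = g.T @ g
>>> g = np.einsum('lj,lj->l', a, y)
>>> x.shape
(5, 19)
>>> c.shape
(11, 5)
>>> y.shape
(11, 19)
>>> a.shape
(11, 19)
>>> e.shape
(5, 19)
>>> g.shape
(11,)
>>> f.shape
(5, 19)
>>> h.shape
()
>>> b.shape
(11, 5)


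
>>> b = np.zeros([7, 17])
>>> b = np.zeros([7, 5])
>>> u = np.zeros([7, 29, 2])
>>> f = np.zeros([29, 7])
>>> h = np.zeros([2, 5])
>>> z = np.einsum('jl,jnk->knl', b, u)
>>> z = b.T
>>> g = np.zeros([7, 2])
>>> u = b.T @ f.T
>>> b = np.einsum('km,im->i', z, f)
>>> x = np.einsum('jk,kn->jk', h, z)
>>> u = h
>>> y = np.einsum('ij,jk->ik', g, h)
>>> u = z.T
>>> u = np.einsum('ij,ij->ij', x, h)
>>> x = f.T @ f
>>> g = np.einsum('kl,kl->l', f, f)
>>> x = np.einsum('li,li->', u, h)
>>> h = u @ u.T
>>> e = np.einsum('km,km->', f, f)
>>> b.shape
(29,)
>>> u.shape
(2, 5)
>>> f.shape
(29, 7)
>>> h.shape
(2, 2)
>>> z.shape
(5, 7)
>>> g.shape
(7,)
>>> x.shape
()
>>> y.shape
(7, 5)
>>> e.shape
()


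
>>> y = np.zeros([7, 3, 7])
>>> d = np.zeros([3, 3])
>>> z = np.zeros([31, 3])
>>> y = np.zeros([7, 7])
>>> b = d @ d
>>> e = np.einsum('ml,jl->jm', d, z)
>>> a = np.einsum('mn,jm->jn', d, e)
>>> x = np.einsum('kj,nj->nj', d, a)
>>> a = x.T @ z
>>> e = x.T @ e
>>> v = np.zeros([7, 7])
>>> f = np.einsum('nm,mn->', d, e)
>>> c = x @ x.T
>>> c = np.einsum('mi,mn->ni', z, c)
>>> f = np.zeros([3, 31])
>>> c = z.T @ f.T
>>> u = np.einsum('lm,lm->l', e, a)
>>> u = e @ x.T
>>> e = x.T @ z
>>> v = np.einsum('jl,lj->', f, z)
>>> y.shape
(7, 7)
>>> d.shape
(3, 3)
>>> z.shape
(31, 3)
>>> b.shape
(3, 3)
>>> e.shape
(3, 3)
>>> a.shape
(3, 3)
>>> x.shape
(31, 3)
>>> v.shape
()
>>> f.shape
(3, 31)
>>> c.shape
(3, 3)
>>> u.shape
(3, 31)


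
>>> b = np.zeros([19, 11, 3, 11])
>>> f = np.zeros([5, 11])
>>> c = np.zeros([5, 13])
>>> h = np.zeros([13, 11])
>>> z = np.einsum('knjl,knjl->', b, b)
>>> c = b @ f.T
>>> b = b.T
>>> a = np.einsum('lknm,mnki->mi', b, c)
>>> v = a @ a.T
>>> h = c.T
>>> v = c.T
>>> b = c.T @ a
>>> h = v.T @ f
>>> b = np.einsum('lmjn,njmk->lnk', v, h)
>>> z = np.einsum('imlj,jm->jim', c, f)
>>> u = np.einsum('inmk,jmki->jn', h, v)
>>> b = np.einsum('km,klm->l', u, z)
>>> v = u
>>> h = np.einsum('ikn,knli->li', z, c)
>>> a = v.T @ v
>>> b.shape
(19,)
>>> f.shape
(5, 11)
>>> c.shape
(19, 11, 3, 5)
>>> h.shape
(3, 5)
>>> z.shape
(5, 19, 11)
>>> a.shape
(11, 11)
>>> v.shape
(5, 11)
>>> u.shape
(5, 11)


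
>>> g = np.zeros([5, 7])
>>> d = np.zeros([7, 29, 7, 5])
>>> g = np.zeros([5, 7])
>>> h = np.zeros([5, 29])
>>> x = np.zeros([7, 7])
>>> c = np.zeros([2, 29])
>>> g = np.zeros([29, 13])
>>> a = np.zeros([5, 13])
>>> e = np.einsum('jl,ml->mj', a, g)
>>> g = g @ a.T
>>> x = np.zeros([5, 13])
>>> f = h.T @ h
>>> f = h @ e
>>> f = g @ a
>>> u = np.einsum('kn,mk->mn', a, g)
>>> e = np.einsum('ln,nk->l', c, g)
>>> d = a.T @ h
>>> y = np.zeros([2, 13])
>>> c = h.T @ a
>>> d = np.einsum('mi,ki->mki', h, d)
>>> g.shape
(29, 5)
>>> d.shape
(5, 13, 29)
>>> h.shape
(5, 29)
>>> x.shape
(5, 13)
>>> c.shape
(29, 13)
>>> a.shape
(5, 13)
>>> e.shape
(2,)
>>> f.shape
(29, 13)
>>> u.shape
(29, 13)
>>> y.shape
(2, 13)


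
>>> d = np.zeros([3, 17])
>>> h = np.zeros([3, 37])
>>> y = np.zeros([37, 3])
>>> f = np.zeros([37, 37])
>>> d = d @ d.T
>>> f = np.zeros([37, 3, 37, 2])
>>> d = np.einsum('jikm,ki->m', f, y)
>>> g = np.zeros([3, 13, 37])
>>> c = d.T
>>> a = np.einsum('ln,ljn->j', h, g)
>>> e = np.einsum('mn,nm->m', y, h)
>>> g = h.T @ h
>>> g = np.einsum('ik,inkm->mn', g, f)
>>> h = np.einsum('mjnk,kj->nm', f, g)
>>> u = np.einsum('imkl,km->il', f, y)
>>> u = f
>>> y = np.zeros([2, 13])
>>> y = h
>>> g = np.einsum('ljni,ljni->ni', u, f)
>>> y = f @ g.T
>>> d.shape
(2,)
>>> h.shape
(37, 37)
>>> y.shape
(37, 3, 37, 37)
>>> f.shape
(37, 3, 37, 2)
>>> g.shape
(37, 2)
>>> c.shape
(2,)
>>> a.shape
(13,)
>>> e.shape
(37,)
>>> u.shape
(37, 3, 37, 2)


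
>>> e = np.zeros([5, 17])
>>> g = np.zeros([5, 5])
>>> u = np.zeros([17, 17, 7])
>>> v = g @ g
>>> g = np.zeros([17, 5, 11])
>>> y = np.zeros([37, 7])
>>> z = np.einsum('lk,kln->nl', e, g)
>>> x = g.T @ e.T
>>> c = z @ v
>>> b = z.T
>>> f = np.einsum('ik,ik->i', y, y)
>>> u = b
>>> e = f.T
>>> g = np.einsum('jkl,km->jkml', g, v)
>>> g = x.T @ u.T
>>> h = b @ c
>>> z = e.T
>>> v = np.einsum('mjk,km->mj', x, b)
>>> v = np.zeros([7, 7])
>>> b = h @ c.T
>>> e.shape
(37,)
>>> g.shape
(5, 5, 5)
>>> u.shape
(5, 11)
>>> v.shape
(7, 7)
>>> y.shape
(37, 7)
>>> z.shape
(37,)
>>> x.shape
(11, 5, 5)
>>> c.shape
(11, 5)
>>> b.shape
(5, 11)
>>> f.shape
(37,)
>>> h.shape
(5, 5)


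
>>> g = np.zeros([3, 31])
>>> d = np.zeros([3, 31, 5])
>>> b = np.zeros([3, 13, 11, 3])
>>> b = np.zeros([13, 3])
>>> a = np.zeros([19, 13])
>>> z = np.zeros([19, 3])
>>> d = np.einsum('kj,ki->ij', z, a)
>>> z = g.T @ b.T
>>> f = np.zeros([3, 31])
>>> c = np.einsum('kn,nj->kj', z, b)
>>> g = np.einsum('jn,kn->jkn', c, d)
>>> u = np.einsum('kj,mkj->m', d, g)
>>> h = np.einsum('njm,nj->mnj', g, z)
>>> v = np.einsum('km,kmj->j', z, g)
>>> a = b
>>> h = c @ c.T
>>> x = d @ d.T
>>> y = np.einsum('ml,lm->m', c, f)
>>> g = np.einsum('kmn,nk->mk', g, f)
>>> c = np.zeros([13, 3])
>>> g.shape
(13, 31)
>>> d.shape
(13, 3)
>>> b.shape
(13, 3)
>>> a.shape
(13, 3)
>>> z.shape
(31, 13)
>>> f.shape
(3, 31)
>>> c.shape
(13, 3)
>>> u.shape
(31,)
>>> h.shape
(31, 31)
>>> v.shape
(3,)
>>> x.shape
(13, 13)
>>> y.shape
(31,)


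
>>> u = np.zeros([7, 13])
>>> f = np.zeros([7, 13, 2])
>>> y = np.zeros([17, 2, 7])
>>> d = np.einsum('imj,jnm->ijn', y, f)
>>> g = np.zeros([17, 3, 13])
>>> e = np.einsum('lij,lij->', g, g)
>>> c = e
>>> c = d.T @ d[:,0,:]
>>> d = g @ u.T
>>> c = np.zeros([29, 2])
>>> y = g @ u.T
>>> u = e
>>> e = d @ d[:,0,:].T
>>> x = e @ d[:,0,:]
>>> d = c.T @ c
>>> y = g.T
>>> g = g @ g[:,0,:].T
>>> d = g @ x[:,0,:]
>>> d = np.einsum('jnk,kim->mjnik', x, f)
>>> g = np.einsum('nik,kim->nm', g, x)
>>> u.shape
()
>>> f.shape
(7, 13, 2)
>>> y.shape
(13, 3, 17)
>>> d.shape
(2, 17, 3, 13, 7)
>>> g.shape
(17, 7)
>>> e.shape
(17, 3, 17)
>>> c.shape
(29, 2)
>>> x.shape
(17, 3, 7)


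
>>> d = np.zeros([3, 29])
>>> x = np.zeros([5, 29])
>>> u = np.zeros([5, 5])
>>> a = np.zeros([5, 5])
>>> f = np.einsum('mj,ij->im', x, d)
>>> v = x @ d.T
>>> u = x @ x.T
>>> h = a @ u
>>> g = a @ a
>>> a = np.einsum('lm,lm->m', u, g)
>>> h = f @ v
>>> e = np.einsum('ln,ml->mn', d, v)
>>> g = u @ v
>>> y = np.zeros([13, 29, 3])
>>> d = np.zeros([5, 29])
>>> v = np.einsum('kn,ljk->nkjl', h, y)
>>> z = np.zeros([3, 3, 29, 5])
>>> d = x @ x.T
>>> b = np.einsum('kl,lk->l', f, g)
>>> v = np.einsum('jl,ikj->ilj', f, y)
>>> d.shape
(5, 5)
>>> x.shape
(5, 29)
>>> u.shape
(5, 5)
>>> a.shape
(5,)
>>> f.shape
(3, 5)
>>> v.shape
(13, 5, 3)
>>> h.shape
(3, 3)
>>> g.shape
(5, 3)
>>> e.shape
(5, 29)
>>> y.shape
(13, 29, 3)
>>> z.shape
(3, 3, 29, 5)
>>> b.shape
(5,)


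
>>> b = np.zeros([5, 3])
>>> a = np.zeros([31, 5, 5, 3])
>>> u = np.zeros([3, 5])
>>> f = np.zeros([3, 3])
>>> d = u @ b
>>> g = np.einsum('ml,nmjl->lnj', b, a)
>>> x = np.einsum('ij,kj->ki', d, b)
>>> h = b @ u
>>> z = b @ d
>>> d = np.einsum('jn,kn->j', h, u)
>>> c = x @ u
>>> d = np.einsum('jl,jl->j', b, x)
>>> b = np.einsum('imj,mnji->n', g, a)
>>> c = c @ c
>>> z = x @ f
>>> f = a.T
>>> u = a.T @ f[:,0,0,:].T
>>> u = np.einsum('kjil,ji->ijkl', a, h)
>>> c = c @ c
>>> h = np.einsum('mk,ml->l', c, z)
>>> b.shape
(5,)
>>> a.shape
(31, 5, 5, 3)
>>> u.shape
(5, 5, 31, 3)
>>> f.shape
(3, 5, 5, 31)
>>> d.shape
(5,)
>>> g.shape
(3, 31, 5)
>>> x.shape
(5, 3)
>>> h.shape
(3,)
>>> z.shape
(5, 3)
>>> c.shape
(5, 5)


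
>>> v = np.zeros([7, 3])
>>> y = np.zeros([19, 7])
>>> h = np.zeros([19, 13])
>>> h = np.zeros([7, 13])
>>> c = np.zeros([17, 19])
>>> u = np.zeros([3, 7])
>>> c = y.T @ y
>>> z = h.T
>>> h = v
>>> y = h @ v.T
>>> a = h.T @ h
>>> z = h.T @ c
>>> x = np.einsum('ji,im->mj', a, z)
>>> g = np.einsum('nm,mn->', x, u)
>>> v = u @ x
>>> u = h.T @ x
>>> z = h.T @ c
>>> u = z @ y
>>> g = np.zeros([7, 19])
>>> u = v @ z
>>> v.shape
(3, 3)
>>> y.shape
(7, 7)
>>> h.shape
(7, 3)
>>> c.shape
(7, 7)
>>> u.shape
(3, 7)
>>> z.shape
(3, 7)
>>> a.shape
(3, 3)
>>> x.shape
(7, 3)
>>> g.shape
(7, 19)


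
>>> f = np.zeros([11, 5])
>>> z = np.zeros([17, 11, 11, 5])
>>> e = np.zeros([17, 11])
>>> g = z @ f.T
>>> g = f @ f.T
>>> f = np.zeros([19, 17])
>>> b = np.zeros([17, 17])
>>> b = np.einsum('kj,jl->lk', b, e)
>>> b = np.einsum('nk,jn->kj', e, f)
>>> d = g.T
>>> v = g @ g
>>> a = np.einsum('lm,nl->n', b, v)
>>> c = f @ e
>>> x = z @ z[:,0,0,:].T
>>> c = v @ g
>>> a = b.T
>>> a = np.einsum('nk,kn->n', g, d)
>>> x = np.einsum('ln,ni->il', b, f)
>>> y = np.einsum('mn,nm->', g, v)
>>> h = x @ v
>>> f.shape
(19, 17)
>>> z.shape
(17, 11, 11, 5)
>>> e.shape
(17, 11)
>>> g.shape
(11, 11)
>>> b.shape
(11, 19)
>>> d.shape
(11, 11)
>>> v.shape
(11, 11)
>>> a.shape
(11,)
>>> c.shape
(11, 11)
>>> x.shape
(17, 11)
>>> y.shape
()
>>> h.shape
(17, 11)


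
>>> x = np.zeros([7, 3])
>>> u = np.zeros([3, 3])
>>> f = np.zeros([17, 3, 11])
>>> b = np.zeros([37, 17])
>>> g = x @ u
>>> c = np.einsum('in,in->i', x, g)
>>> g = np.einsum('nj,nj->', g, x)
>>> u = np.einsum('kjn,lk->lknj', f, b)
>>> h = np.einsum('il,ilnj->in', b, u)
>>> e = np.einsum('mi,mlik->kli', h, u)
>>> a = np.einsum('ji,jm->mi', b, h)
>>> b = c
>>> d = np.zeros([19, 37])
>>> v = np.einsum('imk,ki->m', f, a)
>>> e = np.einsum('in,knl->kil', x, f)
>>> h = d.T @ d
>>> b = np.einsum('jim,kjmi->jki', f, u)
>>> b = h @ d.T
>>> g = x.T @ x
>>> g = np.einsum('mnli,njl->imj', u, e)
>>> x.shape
(7, 3)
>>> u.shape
(37, 17, 11, 3)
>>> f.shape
(17, 3, 11)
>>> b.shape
(37, 19)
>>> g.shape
(3, 37, 7)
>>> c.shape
(7,)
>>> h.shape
(37, 37)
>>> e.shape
(17, 7, 11)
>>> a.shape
(11, 17)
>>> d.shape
(19, 37)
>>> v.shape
(3,)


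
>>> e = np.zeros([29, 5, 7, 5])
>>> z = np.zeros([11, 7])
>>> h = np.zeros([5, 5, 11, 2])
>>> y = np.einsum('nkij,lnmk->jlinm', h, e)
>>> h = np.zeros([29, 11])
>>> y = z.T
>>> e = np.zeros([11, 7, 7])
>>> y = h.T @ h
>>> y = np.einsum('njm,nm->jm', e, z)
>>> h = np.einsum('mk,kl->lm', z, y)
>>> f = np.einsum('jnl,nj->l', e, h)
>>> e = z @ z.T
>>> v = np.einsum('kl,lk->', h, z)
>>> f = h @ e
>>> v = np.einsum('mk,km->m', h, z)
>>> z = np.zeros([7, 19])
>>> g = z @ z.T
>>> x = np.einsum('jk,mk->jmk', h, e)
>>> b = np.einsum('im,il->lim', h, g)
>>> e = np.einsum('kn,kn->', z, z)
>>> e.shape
()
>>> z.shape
(7, 19)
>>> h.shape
(7, 11)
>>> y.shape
(7, 7)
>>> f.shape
(7, 11)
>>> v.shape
(7,)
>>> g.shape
(7, 7)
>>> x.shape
(7, 11, 11)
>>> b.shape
(7, 7, 11)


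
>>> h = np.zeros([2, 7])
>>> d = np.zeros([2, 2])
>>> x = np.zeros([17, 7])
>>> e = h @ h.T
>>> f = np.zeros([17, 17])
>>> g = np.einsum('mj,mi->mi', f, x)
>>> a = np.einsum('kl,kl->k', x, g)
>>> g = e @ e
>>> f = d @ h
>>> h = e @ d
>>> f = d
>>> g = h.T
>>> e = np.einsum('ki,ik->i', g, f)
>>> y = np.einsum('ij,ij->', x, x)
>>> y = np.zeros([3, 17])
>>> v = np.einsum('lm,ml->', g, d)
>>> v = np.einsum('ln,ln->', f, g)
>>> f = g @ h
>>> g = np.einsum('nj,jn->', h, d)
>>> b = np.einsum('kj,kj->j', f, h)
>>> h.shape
(2, 2)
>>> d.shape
(2, 2)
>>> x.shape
(17, 7)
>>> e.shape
(2,)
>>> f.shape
(2, 2)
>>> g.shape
()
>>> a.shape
(17,)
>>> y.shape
(3, 17)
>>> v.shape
()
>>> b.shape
(2,)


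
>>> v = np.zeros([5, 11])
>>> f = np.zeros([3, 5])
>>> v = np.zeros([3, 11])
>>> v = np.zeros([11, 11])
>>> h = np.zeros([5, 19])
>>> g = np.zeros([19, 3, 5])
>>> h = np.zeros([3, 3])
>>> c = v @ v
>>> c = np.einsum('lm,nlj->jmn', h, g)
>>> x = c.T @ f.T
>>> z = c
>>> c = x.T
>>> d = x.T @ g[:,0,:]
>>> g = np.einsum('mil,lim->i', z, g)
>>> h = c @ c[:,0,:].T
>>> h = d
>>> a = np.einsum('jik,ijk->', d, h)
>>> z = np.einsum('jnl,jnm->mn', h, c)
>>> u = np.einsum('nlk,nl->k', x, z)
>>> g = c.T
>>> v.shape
(11, 11)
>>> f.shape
(3, 5)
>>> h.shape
(3, 3, 5)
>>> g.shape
(19, 3, 3)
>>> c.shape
(3, 3, 19)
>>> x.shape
(19, 3, 3)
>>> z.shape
(19, 3)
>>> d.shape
(3, 3, 5)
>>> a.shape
()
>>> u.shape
(3,)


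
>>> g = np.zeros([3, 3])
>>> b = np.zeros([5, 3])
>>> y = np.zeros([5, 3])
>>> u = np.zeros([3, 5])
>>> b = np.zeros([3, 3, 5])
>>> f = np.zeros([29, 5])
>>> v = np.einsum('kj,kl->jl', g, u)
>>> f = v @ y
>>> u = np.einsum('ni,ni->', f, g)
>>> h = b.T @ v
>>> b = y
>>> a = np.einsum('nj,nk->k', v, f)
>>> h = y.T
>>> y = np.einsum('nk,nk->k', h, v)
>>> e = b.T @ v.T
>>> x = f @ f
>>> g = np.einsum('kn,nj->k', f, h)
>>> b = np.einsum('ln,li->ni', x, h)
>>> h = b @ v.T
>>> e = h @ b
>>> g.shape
(3,)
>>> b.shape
(3, 5)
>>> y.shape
(5,)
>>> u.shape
()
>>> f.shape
(3, 3)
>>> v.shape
(3, 5)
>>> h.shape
(3, 3)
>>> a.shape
(3,)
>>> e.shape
(3, 5)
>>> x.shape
(3, 3)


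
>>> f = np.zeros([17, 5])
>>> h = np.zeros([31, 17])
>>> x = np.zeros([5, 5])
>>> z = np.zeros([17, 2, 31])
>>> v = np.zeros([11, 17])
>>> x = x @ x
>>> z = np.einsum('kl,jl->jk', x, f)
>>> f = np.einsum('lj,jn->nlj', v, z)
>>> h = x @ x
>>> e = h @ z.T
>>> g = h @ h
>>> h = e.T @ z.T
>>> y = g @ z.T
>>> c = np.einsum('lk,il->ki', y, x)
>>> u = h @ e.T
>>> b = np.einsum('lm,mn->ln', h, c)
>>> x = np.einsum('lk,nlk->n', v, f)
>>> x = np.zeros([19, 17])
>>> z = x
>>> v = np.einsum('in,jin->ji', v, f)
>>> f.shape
(5, 11, 17)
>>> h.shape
(17, 17)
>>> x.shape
(19, 17)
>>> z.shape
(19, 17)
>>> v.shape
(5, 11)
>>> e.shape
(5, 17)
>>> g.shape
(5, 5)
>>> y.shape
(5, 17)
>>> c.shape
(17, 5)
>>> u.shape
(17, 5)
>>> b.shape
(17, 5)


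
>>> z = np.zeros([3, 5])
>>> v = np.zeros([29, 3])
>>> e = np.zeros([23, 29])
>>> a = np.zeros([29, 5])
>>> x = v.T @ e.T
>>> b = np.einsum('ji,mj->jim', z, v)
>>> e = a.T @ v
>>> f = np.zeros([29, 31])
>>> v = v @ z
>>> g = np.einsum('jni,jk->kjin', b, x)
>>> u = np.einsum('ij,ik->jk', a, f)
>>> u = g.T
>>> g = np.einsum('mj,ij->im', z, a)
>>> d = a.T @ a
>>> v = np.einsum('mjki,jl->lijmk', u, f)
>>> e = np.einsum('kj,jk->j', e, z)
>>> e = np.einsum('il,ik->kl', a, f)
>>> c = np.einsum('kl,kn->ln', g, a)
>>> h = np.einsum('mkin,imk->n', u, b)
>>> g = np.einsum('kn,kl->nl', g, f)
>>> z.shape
(3, 5)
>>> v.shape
(31, 23, 29, 5, 3)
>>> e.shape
(31, 5)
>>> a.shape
(29, 5)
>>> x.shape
(3, 23)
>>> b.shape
(3, 5, 29)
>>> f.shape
(29, 31)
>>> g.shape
(3, 31)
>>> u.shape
(5, 29, 3, 23)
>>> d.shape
(5, 5)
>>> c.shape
(3, 5)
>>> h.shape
(23,)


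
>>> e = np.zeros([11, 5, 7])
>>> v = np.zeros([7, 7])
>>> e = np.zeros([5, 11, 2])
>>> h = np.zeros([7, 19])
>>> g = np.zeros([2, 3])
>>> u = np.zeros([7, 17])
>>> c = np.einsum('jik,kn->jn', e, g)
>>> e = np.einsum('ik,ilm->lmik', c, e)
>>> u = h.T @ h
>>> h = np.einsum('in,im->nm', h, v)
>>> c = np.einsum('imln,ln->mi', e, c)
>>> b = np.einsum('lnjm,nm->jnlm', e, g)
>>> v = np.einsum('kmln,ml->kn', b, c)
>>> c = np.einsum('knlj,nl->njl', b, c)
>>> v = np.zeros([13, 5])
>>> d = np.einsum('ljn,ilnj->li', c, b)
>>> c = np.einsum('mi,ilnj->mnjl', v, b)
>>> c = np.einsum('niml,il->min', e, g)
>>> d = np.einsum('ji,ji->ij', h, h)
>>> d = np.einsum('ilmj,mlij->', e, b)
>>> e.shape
(11, 2, 5, 3)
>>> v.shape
(13, 5)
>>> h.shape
(19, 7)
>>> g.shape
(2, 3)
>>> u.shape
(19, 19)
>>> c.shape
(5, 2, 11)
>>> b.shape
(5, 2, 11, 3)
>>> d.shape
()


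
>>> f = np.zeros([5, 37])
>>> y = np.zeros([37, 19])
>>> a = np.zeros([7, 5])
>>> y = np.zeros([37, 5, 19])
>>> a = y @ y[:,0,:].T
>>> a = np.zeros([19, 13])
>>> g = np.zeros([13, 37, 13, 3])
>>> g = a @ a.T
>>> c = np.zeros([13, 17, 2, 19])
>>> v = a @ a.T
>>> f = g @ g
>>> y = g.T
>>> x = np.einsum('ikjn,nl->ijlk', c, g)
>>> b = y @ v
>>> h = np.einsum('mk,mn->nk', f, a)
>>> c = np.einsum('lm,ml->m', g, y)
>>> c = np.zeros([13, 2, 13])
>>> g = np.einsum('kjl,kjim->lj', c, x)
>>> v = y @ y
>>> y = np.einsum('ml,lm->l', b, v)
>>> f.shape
(19, 19)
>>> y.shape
(19,)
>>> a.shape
(19, 13)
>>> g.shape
(13, 2)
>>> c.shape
(13, 2, 13)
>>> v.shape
(19, 19)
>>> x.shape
(13, 2, 19, 17)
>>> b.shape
(19, 19)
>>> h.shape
(13, 19)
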